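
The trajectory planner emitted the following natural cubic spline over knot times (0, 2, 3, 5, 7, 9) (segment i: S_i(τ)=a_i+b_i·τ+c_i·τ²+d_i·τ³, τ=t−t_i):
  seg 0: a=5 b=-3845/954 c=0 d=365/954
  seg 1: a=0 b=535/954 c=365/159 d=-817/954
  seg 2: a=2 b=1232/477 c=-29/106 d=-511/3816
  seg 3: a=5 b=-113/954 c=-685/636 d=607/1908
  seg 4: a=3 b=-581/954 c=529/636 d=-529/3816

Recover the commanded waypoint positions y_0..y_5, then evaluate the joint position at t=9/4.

y_0 = S_0(0) = a_0 = 5
y_1 = S_1(0) = a_1 = 0
y_2 = S_2(0) = a_2 = 2
y_3 = S_3(0) = a_3 = 5
y_4 = S_4(0) = a_4 = 3
y_5 = S_4(2) = 4
t_q=9/4 is in segment 1 (τ=1/4); S_1(τ)=5501/20352

y_0=5 y_1=0 y_2=2 y_3=5 y_4=3 y_5=4
S(9/4) = 5501/20352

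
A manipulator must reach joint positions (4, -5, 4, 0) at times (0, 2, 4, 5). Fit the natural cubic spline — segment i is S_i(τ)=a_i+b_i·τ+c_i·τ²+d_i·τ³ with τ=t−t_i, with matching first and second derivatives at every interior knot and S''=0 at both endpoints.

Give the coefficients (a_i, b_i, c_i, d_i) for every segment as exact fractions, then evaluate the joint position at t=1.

Δ: Δ0=-9/2, Δ1=9/2, Δ2=-4
row 1: diag=8, rhs=54; c'=1/4, d'=27/4
row 2: denom=6−2·1/4=11/2; d'=(-51−2·27/4)/(11/2)=-129/11
back: M2=-129/11
back: M1=27/4−1/4·-129/11=213/22
M: M0=0, M1=213/22, M2=-129/11, M3=0
seg 0: a=4, c=M0/2=0, d=(M1−M0)/(6·2)=71/88, b=Δ0−h0·(2M0+M1)/6=-85/11
seg 1: a=-5, c=M1/2=213/44, d=(M2−M1)/(6·2)=-157/88, b=Δ1−h1·(2M1+M2)/6=43/22
seg 2: a=4, c=M2/2=-129/22, d=(M3−M2)/(6·1)=43/22, b=Δ2−h2·(2M2+M3)/6=-1/11
t_q=1 → seg 0, τ=1; S=4+-85/11·τ+0·τ²+71/88·τ³=-257/88

  seg 0: a=4 b=-85/11 c=0 d=71/88
  seg 1: a=-5 b=43/22 c=213/44 d=-157/88
  seg 2: a=4 b=-1/11 c=-129/22 d=43/22
S(1) = -257/88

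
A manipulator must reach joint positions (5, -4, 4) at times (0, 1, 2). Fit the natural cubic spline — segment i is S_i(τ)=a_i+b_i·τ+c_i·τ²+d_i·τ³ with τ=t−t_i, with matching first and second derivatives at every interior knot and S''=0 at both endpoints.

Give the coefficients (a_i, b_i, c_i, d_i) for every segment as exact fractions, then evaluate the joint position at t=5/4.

  seg 0: a=5 b=-53/4 c=0 d=17/4
  seg 1: a=-4 b=-1/2 c=51/4 d=-17/4
S(5/4) = -869/256

Δ: Δ0=-9, Δ1=8
row 1: diag=4, rhs=102; c'=1/4, d'=51/2
back: M1=51/2
M: M0=0, M1=51/2, M2=0
seg 0: a=5, c=M0/2=0, d=(M1−M0)/(6·1)=17/4, b=Δ0−h0·(2M0+M1)/6=-53/4
seg 1: a=-4, c=M1/2=51/4, d=(M2−M1)/(6·1)=-17/4, b=Δ1−h1·(2M1+M2)/6=-1/2
t_q=5/4 → seg 1, τ=1/4; S=-4+-1/2·τ+51/4·τ²+-17/4·τ³=-869/256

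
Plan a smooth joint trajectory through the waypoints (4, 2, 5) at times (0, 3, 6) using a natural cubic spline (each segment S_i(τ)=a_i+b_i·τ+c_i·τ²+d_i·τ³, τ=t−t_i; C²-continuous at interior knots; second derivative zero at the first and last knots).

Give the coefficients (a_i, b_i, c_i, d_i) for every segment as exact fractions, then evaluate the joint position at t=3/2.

  seg 0: a=4 b=-13/12 c=0 d=5/108
  seg 1: a=2 b=1/6 c=5/12 d=-5/108
S(3/2) = 81/32

Δ: Δ0=-2/3, Δ1=1
row 1: diag=12, rhs=10; c'=1/4, d'=5/6
back: M1=5/6
M: M0=0, M1=5/6, M2=0
seg 0: a=4, c=M0/2=0, d=(M1−M0)/(6·3)=5/108, b=Δ0−h0·(2M0+M1)/6=-13/12
seg 1: a=2, c=M1/2=5/12, d=(M2−M1)/(6·3)=-5/108, b=Δ1−h1·(2M1+M2)/6=1/6
t_q=3/2 → seg 0, τ=3/2; S=4+-13/12·τ+0·τ²+5/108·τ³=81/32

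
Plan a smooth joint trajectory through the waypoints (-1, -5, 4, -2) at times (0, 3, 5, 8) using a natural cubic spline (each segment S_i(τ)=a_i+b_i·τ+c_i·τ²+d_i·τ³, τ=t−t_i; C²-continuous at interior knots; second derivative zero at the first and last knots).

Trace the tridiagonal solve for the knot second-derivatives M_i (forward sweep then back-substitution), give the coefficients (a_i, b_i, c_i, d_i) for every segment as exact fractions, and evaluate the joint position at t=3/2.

  seg 0: a=-1 b=-57/16 c=0 d=107/432
  seg 1: a=-5 b=25/8 c=107/48 d=-37/48
  seg 2: a=4 b=67/24 c=-115/48 d=115/432
S(3/2) = -705/128

Δ: Δ0=-4/3, Δ1=9/2, Δ2=-2
row 1: diag=10, rhs=35; c'=1/5, d'=7/2
row 2: denom=10−2·1/5=48/5; d'=(-39−2·7/2)/(48/5)=-115/24
back: M2=-115/24
back: M1=7/2−1/5·-115/24=107/24
M: M0=0, M1=107/24, M2=-115/24, M3=0
seg 0: a=-1, c=M0/2=0, d=(M1−M0)/(6·3)=107/432, b=Δ0−h0·(2M0+M1)/6=-57/16
seg 1: a=-5, c=M1/2=107/48, d=(M2−M1)/(6·2)=-37/48, b=Δ1−h1·(2M1+M2)/6=25/8
seg 2: a=4, c=M2/2=-115/48, d=(M3−M2)/(6·3)=115/432, b=Δ2−h2·(2M2+M3)/6=67/24
t_q=3/2 → seg 0, τ=3/2; S=-1+-57/16·τ+0·τ²+107/432·τ³=-705/128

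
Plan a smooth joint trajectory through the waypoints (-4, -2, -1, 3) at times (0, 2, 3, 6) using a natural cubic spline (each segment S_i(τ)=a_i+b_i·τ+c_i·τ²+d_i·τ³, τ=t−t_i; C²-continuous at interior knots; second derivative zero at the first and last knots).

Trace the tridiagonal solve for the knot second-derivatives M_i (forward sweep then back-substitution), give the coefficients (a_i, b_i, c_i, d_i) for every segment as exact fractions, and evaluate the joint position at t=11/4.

Δ: Δ0=1, Δ1=1, Δ2=4/3
row 1: diag=6, rhs=0; c'=1/6, d'=0
row 2: denom=8−1·1/6=47/6; d'=(2−1·0)/(47/6)=12/47
back: M2=12/47
back: M1=0−1/6·12/47=-2/47
M: M0=0, M1=-2/47, M2=12/47, M3=0
seg 0: a=-4, c=M0/2=0, d=(M1−M0)/(6·2)=-1/282, b=Δ0−h0·(2M0+M1)/6=143/141
seg 1: a=-2, c=M1/2=-1/47, d=(M2−M1)/(6·1)=7/141, b=Δ1−h1·(2M1+M2)/6=137/141
seg 2: a=-1, c=M2/2=6/47, d=(M3−M2)/(6·3)=-2/141, b=Δ2−h2·(2M2+M3)/6=152/141
t_q=11/4 → seg 1, τ=3/4; S=-2+137/141·τ+-1/47·τ²+7/141·τ³=-3797/3008

  seg 0: a=-4 b=143/141 c=0 d=-1/282
  seg 1: a=-2 b=137/141 c=-1/47 d=7/141
  seg 2: a=-1 b=152/141 c=6/47 d=-2/141
S(11/4) = -3797/3008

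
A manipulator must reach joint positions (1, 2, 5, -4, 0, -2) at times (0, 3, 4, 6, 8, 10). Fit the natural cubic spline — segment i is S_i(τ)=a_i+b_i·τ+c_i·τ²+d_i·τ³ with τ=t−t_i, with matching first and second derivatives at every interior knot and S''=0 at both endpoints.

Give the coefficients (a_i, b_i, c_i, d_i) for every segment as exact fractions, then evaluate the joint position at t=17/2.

  seg 0: a=1 b=-5201/3846 c=0 d=2161/11538
  seg 1: a=2 b=7124/1923 c=2161/1282 d=-9193/3846
  seg 2: a=5 b=-365/3846 c=-3516/641 d=12625/7692
  seg 3: a=-4 b=-8999/3846 c=5593/1282 d=-16867/15384
  seg 4: a=0 b=3758/1923 c=-5681/2564 d=5681/15384
S(17/2) = 19255/41024

Δ: Δ0=1/3, Δ1=3, Δ2=-9/2, Δ3=2, Δ4=-1
row 1: diag=8, rhs=16; c'=1/8, d'=2
row 2: denom=6−1·1/8=47/8; d'=(-45−1·2)/(47/8)=-8
row 3: denom=8−2·16/47=344/47; d'=(39−2·-8)/(344/47)=2585/344
row 4: denom=8−2·47/172=641/86; d'=(-18−2·2585/344)/(641/86)=-5681/1282
back: M4=-5681/1282
back: M3=2585/344−47/172·-5681/1282=5593/641
back: M2=-8−16/47·5593/641=-7032/641
back: M1=2−1/8·-7032/641=2161/641
M: M0=0, M1=2161/641, M2=-7032/641, M3=5593/641, M4=-5681/1282, M5=0
seg 0: a=1, c=M0/2=0, d=(M1−M0)/(6·3)=2161/11538, b=Δ0−h0·(2M0+M1)/6=-5201/3846
seg 1: a=2, c=M1/2=2161/1282, d=(M2−M1)/(6·1)=-9193/3846, b=Δ1−h1·(2M1+M2)/6=7124/1923
seg 2: a=5, c=M2/2=-3516/641, d=(M3−M2)/(6·2)=12625/7692, b=Δ2−h2·(2M2+M3)/6=-365/3846
seg 3: a=-4, c=M3/2=5593/1282, d=(M4−M3)/(6·2)=-16867/15384, b=Δ3−h3·(2M3+M4)/6=-8999/3846
seg 4: a=0, c=M4/2=-5681/2564, d=(M5−M4)/(6·2)=5681/15384, b=Δ4−h4·(2M4+M5)/6=3758/1923
t_q=17/2 → seg 4, τ=1/2; S=0+3758/1923·τ+-5681/2564·τ²+5681/15384·τ³=19255/41024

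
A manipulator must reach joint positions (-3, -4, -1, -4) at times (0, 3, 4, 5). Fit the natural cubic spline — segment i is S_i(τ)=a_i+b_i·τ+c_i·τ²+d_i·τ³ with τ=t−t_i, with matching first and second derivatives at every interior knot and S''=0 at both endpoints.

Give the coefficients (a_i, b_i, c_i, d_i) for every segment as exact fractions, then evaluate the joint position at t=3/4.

Δ: Δ0=-1/3, Δ1=3, Δ2=-3
row 1: diag=8, rhs=20; c'=1/8, d'=5/2
row 2: denom=4−1·1/8=31/8; d'=(-36−1·5/2)/(31/8)=-308/31
back: M2=-308/31
back: M1=5/2−1/8·-308/31=116/31
M: M0=0, M1=116/31, M2=-308/31, M3=0
seg 0: a=-3, c=M0/2=0, d=(M1−M0)/(6·3)=58/279, b=Δ0−h0·(2M0+M1)/6=-205/93
seg 1: a=-4, c=M1/2=58/31, d=(M2−M1)/(6·1)=-212/93, b=Δ1−h1·(2M1+M2)/6=317/93
seg 2: a=-1, c=M2/2=-154/31, d=(M3−M2)/(6·1)=154/93, b=Δ2−h2·(2M2+M3)/6=29/93
t_q=3/4 → seg 0, τ=3/4; S=-3+-205/93·τ+0·τ²+58/279·τ³=-4529/992

  seg 0: a=-3 b=-205/93 c=0 d=58/279
  seg 1: a=-4 b=317/93 c=58/31 d=-212/93
  seg 2: a=-1 b=29/93 c=-154/31 d=154/93
S(3/4) = -4529/992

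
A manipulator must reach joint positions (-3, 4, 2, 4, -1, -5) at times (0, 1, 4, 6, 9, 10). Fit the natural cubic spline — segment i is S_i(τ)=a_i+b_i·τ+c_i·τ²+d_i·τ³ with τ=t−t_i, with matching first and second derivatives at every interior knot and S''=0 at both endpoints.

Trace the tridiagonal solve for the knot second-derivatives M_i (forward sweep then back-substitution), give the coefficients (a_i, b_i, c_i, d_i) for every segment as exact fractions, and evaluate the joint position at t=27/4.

  seg 0: a=-3 b=39134/4785 c=0 d=-5639/4785
  seg 1: a=4 b=22217/4785 c=-5639/1595 d=256/435
  seg 2: a=2 b=-3253/4785 c=2809/1595 d=-76/165
  seg 3: a=4 b=4007/4785 c=-1599/1595 d=73/1305
  seg 4: a=-1 b=-17548/4785 c=-796/1595 d=796/4785
S(27/4) = 417277/102080

Δ: Δ0=7, Δ1=-2/3, Δ2=1, Δ3=-5/3, Δ4=-4
row 1: diag=8, rhs=-46; c'=3/8, d'=-23/4
row 2: denom=10−3·3/8=71/8; d'=(10−3·-23/4)/(71/8)=218/71
row 3: denom=10−2·16/71=678/71; d'=(-16−2·218/71)/(678/71)=-262/113
row 4: denom=8−3·71/226=1595/226; d'=(-14−3·-262/113)/(1595/226)=-1592/1595
back: M4=-1592/1595
back: M3=-262/113−71/226·-1592/1595=-3198/1595
back: M2=218/71−16/71·-3198/1595=5618/1595
back: M1=-23/4−3/8·5618/1595=-11278/1595
M: M0=0, M1=-11278/1595, M2=5618/1595, M3=-3198/1595, M4=-1592/1595, M5=0
seg 0: a=-3, c=M0/2=0, d=(M1−M0)/(6·1)=-5639/4785, b=Δ0−h0·(2M0+M1)/6=39134/4785
seg 1: a=4, c=M1/2=-5639/1595, d=(M2−M1)/(6·3)=256/435, b=Δ1−h1·(2M1+M2)/6=22217/4785
seg 2: a=2, c=M2/2=2809/1595, d=(M3−M2)/(6·2)=-76/165, b=Δ2−h2·(2M2+M3)/6=-3253/4785
seg 3: a=4, c=M3/2=-1599/1595, d=(M4−M3)/(6·3)=73/1305, b=Δ3−h3·(2M3+M4)/6=4007/4785
seg 4: a=-1, c=M4/2=-796/1595, d=(M5−M4)/(6·1)=796/4785, b=Δ4−h4·(2M4+M5)/6=-17548/4785
t_q=27/4 → seg 3, τ=3/4; S=4+4007/4785·τ+-1599/1595·τ²+73/1305·τ³=417277/102080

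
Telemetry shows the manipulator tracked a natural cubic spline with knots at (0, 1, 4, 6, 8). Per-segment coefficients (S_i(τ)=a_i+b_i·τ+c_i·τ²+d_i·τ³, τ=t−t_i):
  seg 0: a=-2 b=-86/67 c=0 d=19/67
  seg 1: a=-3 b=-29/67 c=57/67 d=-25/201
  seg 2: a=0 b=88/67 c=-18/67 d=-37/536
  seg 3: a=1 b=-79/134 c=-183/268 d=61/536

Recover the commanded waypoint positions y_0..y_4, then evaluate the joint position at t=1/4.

y_0=-2 y_1=-3 y_2=0 y_3=1 y_4=-2
S(1/4) = -9933/4288

y_0 = S_0(0) = a_0 = -2
y_1 = S_1(0) = a_1 = -3
y_2 = S_2(0) = a_2 = 0
y_3 = S_3(0) = a_3 = 1
y_4 = S_3(2) = -2
t_q=1/4 is in segment 0 (τ=1/4); S_0(τ)=-9933/4288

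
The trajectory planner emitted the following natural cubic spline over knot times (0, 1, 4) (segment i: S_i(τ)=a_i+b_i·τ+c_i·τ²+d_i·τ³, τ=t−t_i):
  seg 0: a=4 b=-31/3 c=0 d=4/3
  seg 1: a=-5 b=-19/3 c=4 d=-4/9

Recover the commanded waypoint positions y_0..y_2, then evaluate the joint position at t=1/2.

y_0 = S_0(0) = a_0 = 4
y_1 = S_1(0) = a_1 = -5
y_2 = S_1(3) = 0
t_q=1/2 is in segment 0 (τ=1/2); S_0(τ)=-1

y_0=4 y_1=-5 y_2=0
S(1/2) = -1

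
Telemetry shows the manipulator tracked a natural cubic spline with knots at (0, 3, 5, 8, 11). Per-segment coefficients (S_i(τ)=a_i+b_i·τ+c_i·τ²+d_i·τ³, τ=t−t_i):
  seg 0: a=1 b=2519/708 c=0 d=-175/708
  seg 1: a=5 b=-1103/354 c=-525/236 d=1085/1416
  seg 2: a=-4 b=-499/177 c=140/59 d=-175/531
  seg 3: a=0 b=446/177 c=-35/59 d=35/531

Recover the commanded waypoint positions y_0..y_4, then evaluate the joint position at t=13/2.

y_0 = S_0(0) = a_0 = 1
y_1 = S_1(0) = a_1 = 5
y_2 = S_2(0) = a_2 = -4
y_3 = S_3(0) = a_3 = 0
y_4 = S_3(3) = 4
t_q=13/2 is in segment 2 (τ=3/2); S_2(τ)=-1889/472

y_0=1 y_1=5 y_2=-4 y_3=0 y_4=4
S(13/2) = -1889/472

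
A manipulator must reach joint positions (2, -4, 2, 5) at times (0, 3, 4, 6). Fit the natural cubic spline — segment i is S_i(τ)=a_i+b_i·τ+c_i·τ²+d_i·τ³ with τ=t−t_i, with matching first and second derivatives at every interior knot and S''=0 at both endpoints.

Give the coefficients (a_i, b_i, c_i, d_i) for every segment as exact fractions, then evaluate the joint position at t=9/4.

Δ: Δ0=-2, Δ1=6, Δ2=3/2
row 1: diag=8, rhs=48; c'=1/8, d'=6
row 2: denom=6−1·1/8=47/8; d'=(-27−1·6)/(47/8)=-264/47
back: M2=-264/47
back: M1=6−1/8·-264/47=315/47
M: M0=0, M1=315/47, M2=-264/47, M3=0
seg 0: a=2, c=M0/2=0, d=(M1−M0)/(6·3)=35/94, b=Δ0−h0·(2M0+M1)/6=-503/94
seg 1: a=-4, c=M1/2=315/94, d=(M2−M1)/(6·1)=-193/94, b=Δ1−h1·(2M1+M2)/6=221/47
seg 2: a=2, c=M2/2=-132/47, d=(M3−M2)/(6·2)=22/47, b=Δ2−h2·(2M2+M3)/6=493/94
t_q=9/4 → seg 0, τ=9/4; S=2+-503/94·τ+0·τ²+35/94·τ³=-34885/6016

  seg 0: a=2 b=-503/94 c=0 d=35/94
  seg 1: a=-4 b=221/47 c=315/94 d=-193/94
  seg 2: a=2 b=493/94 c=-132/47 d=22/47
S(9/4) = -34885/6016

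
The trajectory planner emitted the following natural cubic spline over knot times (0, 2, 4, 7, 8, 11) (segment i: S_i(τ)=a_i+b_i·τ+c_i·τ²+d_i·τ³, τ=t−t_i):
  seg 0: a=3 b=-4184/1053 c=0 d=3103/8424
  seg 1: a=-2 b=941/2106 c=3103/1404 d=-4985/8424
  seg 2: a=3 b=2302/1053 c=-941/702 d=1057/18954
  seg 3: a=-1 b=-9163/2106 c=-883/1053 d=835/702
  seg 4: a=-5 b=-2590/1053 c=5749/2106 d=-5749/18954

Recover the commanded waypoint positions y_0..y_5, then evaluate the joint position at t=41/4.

y_0=3 y_1=-2 y_2=3 y_3=-1 y_4=-5 y_5=4
S(41/4) = -2537/14976

y_0 = S_0(0) = a_0 = 3
y_1 = S_1(0) = a_1 = -2
y_2 = S_2(0) = a_2 = 3
y_3 = S_3(0) = a_3 = -1
y_4 = S_4(0) = a_4 = -5
y_5 = S_4(3) = 4
t_q=41/4 is in segment 4 (τ=9/4); S_4(τ)=-2537/14976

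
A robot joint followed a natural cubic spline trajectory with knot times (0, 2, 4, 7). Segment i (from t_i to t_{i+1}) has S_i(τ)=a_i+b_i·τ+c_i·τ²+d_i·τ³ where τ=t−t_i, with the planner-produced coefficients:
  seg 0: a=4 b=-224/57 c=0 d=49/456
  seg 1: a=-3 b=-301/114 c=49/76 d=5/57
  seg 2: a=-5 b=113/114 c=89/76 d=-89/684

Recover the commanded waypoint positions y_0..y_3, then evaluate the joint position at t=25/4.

y_0 = S_0(0) = a_0 = 4
y_1 = S_1(0) = a_1 = -3
y_2 = S_2(0) = a_2 = -5
y_3 = S_2(3) = 5
t_q=25/4 is in segment 2 (τ=9/4); S_2(τ)=8155/4864

y_0=4 y_1=-3 y_2=-5 y_3=5
S(25/4) = 8155/4864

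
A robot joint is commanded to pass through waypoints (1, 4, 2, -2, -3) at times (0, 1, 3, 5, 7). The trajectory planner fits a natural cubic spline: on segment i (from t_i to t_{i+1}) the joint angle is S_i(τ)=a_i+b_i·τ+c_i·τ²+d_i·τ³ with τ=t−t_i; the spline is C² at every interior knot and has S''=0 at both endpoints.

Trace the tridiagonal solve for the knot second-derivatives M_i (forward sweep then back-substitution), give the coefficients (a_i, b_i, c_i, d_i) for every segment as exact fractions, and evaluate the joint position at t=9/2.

  seg 0: a=1 b=601/164 c=0 d=-109/164
  seg 1: a=4 b=137/82 c=-327/164 d=27/82
  seg 2: a=2 b=-193/82 c=-3/164 d=4/41
  seg 3: a=-2 b=-103/82 c=93/164 d=-31/328
S(9/2) = -815/656

Δ: Δ0=3, Δ1=-1, Δ2=-2, Δ3=-1/2
row 1: diag=6, rhs=-24; c'=1/3, d'=-4
row 2: denom=8−2·1/3=22/3; d'=(-6−2·-4)/(22/3)=3/11
row 3: denom=8−2·3/11=82/11; d'=(9−2·3/11)/(82/11)=93/82
back: M3=93/82
back: M2=3/11−3/11·93/82=-3/82
back: M1=-4−1/3·-3/82=-327/82
M: M0=0, M1=-327/82, M2=-3/82, M3=93/82, M4=0
seg 0: a=1, c=M0/2=0, d=(M1−M0)/(6·1)=-109/164, b=Δ0−h0·(2M0+M1)/6=601/164
seg 1: a=4, c=M1/2=-327/164, d=(M2−M1)/(6·2)=27/82, b=Δ1−h1·(2M1+M2)/6=137/82
seg 2: a=2, c=M2/2=-3/164, d=(M3−M2)/(6·2)=4/41, b=Δ2−h2·(2M2+M3)/6=-193/82
seg 3: a=-2, c=M3/2=93/164, d=(M4−M3)/(6·2)=-31/328, b=Δ3−h3·(2M3+M4)/6=-103/82
t_q=9/2 → seg 2, τ=3/2; S=2+-193/82·τ+-3/164·τ²+4/41·τ³=-815/656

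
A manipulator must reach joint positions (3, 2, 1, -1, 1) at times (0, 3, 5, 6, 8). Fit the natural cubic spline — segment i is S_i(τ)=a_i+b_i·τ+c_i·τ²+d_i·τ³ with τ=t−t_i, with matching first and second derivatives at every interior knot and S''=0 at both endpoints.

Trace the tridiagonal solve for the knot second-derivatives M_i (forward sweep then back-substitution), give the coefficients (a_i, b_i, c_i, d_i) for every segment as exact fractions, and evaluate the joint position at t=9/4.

Δ: Δ0=-1/3, Δ1=-1/2, Δ2=-2, Δ3=1
row 1: diag=10, rhs=-1; c'=1/5, d'=-1/10
row 2: denom=6−2·1/5=28/5; d'=(-9−2·-1/10)/(28/5)=-11/7
row 3: denom=6−1·5/28=163/28; d'=(18−1·-11/7)/(163/28)=548/163
back: M3=548/163
back: M2=-11/7−5/28·548/163=-354/163
back: M1=-1/10−1/5·-354/163=109/326
M: M0=0, M1=109/326, M2=-354/163, M3=548/163, M4=0
seg 0: a=3, c=M0/2=0, d=(M1−M0)/(6·3)=109/5868, b=Δ0−h0·(2M0+M1)/6=-979/1956
seg 1: a=2, c=M1/2=109/652, d=(M2−M1)/(6·2)=-817/3912, b=Δ1−h1·(2M1+M2)/6=1/978
seg 2: a=1, c=M2/2=-177/163, d=(M3−M2)/(6·1)=451/489, b=Δ2−h2·(2M2+M3)/6=-898/489
seg 3: a=-1, c=M3/2=274/163, d=(M4−M3)/(6·2)=-137/489, b=Δ3−h3·(2M3+M4)/6=-607/489
t_q=9/4 → seg 0, τ=9/4; S=3+-979/1956·τ+0·τ²+109/5868·τ³=87021/41728

  seg 0: a=3 b=-979/1956 c=0 d=109/5868
  seg 1: a=2 b=1/978 c=109/652 d=-817/3912
  seg 2: a=1 b=-898/489 c=-177/163 d=451/489
  seg 3: a=-1 b=-607/489 c=274/163 d=-137/489
S(9/4) = 87021/41728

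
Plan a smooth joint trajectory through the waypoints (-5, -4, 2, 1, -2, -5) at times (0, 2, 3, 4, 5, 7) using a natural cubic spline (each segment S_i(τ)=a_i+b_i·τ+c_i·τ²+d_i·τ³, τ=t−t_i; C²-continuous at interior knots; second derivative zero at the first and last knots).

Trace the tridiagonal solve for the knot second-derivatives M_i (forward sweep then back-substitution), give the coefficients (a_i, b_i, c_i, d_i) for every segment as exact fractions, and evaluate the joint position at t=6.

Δ: Δ0=1/2, Δ1=6, Δ2=-1, Δ3=-3, Δ4=-3/2
row 1: diag=6, rhs=33; c'=1/6, d'=11/2
row 2: denom=4−1·1/6=23/6; d'=(-42−1·11/2)/(23/6)=-285/23
row 3: denom=4−1·6/23=86/23; d'=(-12−1·-285/23)/(86/23)=9/86
row 4: denom=6−1·23/86=493/86; d'=(9−1·9/86)/(493/86)=45/29
back: M4=45/29
back: M3=9/86−23/86·45/29=-9/29
back: M2=-285/23−6/23·-9/29=-357/29
back: M1=11/2−1/6·-357/29=219/29
M: M0=0, M1=219/29, M2=-357/29, M3=-9/29, M4=45/29, M5=0
seg 0: a=-5, c=M0/2=0, d=(M1−M0)/(6·2)=73/116, b=Δ0−h0·(2M0+M1)/6=-117/58
seg 1: a=-4, c=M1/2=219/58, d=(M2−M1)/(6·1)=-96/29, b=Δ1−h1·(2M1+M2)/6=321/58
seg 2: a=2, c=M2/2=-357/58, d=(M3−M2)/(6·1)=2, b=Δ2−h2·(2M2+M3)/6=183/58
seg 3: a=1, c=M3/2=-9/58, d=(M4−M3)/(6·1)=9/29, b=Δ3−h3·(2M3+M4)/6=-183/58
seg 4: a=-2, c=M4/2=45/58, d=(M5−M4)/(6·2)=-15/116, b=Δ4−h4·(2M4+M5)/6=-147/58
t_q=6 → seg 4, τ=1; S=-2+-147/58·τ+45/58·τ²+-15/116·τ³=-451/116

  seg 0: a=-5 b=-117/58 c=0 d=73/116
  seg 1: a=-4 b=321/58 c=219/58 d=-96/29
  seg 2: a=2 b=183/58 c=-357/58 d=2
  seg 3: a=1 b=-183/58 c=-9/58 d=9/29
  seg 4: a=-2 b=-147/58 c=45/58 d=-15/116
S(6) = -451/116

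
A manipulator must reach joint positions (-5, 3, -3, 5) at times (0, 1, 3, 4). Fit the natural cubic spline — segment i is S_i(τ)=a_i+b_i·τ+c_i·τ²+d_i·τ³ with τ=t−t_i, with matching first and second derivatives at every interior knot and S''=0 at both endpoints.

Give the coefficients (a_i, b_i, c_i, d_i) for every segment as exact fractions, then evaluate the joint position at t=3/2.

  seg 0: a=-5 b=43/4 c=0 d=-11/4
  seg 1: a=3 b=5/2 c=-33/4 d=11/4
  seg 2: a=-3 b=5/2 c=33/4 d=-11/4
S(3/2) = 81/32

Δ: Δ0=8, Δ1=-3, Δ2=8
row 1: diag=6, rhs=-66; c'=1/3, d'=-11
row 2: denom=6−2·1/3=16/3; d'=(66−2·-11)/(16/3)=33/2
back: M2=33/2
back: M1=-11−1/3·33/2=-33/2
M: M0=0, M1=-33/2, M2=33/2, M3=0
seg 0: a=-5, c=M0/2=0, d=(M1−M0)/(6·1)=-11/4, b=Δ0−h0·(2M0+M1)/6=43/4
seg 1: a=3, c=M1/2=-33/4, d=(M2−M1)/(6·2)=11/4, b=Δ1−h1·(2M1+M2)/6=5/2
seg 2: a=-3, c=M2/2=33/4, d=(M3−M2)/(6·1)=-11/4, b=Δ2−h2·(2M2+M3)/6=5/2
t_q=3/2 → seg 1, τ=1/2; S=3+5/2·τ+-33/4·τ²+11/4·τ³=81/32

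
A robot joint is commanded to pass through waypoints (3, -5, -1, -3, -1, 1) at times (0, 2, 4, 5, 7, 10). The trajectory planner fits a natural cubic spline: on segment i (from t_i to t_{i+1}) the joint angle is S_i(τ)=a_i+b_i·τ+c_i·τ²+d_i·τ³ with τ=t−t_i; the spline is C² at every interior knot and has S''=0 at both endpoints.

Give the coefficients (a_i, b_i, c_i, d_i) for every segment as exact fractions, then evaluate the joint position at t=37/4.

  seg 0: a=3 b=-5425/894 c=0 d=1849/3576
  seg 1: a=-5 b=61/447 c=1849/596 d=-3881/3576
  seg 2: a=-1 b=-427/894 c=-508/149 d=1687/894
  seg 3: a=-3 b=-731/447 c=671/298 d=-835/1788
  seg 4: a=-1 b=790/447 c=-82/149 d=82/1341
S(37/4) = 4229/4768

Δ: Δ0=-4, Δ1=2, Δ2=-2, Δ3=1, Δ4=2/3
row 1: diag=8, rhs=36; c'=1/4, d'=9/2
row 2: denom=6−2·1/4=11/2; d'=(-24−2·9/2)/(11/2)=-6
row 3: denom=6−1·2/11=64/11; d'=(18−1·-6)/(64/11)=33/8
row 4: denom=10−2·11/32=149/16; d'=(-2−2·33/8)/(149/16)=-164/149
back: M4=-164/149
back: M3=33/8−11/32·-164/149=671/149
back: M2=-6−2/11·671/149=-1016/149
back: M1=9/2−1/4·-1016/149=1849/298
M: M0=0, M1=1849/298, M2=-1016/149, M3=671/149, M4=-164/149, M5=0
seg 0: a=3, c=M0/2=0, d=(M1−M0)/(6·2)=1849/3576, b=Δ0−h0·(2M0+M1)/6=-5425/894
seg 1: a=-5, c=M1/2=1849/596, d=(M2−M1)/(6·2)=-3881/3576, b=Δ1−h1·(2M1+M2)/6=61/447
seg 2: a=-1, c=M2/2=-508/149, d=(M3−M2)/(6·1)=1687/894, b=Δ2−h2·(2M2+M3)/6=-427/894
seg 3: a=-3, c=M3/2=671/298, d=(M4−M3)/(6·2)=-835/1788, b=Δ3−h3·(2M3+M4)/6=-731/447
seg 4: a=-1, c=M4/2=-82/149, d=(M5−M4)/(6·3)=82/1341, b=Δ4−h4·(2M4+M5)/6=790/447
t_q=37/4 → seg 4, τ=9/4; S=-1+790/447·τ+-82/149·τ²+82/1341·τ³=4229/4768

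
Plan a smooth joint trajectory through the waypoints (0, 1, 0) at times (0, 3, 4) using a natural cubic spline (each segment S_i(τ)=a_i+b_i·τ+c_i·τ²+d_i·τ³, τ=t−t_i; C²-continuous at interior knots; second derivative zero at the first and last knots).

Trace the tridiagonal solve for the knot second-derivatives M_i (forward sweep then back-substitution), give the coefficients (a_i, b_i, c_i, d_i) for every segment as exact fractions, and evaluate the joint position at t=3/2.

  seg 0: a=0 b=5/6 c=0 d=-1/18
  seg 1: a=1 b=-2/3 c=-1/2 d=1/6
S(3/2) = 17/16

Δ: Δ0=1/3, Δ1=-1
row 1: diag=8, rhs=-8; c'=1/8, d'=-1
back: M1=-1
M: M0=0, M1=-1, M2=0
seg 0: a=0, c=M0/2=0, d=(M1−M0)/(6·3)=-1/18, b=Δ0−h0·(2M0+M1)/6=5/6
seg 1: a=1, c=M1/2=-1/2, d=(M2−M1)/(6·1)=1/6, b=Δ1−h1·(2M1+M2)/6=-2/3
t_q=3/2 → seg 0, τ=3/2; S=0+5/6·τ+0·τ²+-1/18·τ³=17/16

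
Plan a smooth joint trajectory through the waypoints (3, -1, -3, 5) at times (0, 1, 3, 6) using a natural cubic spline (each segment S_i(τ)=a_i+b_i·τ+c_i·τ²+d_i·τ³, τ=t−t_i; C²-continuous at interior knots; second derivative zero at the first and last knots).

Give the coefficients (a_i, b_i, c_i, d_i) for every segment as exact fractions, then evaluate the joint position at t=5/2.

  seg 0: a=3 b=-185/42 c=0 d=17/42
  seg 1: a=-1 b=-67/21 c=17/14 d=-5/84
  seg 2: a=-3 b=20/21 c=6/7 d=-2/21
S(5/2) = -729/224

Δ: Δ0=-4, Δ1=-1, Δ2=8/3
row 1: diag=6, rhs=18; c'=1/3, d'=3
row 2: denom=10−2·1/3=28/3; d'=(22−2·3)/(28/3)=12/7
back: M2=12/7
back: M1=3−1/3·12/7=17/7
M: M0=0, M1=17/7, M2=12/7, M3=0
seg 0: a=3, c=M0/2=0, d=(M1−M0)/(6·1)=17/42, b=Δ0−h0·(2M0+M1)/6=-185/42
seg 1: a=-1, c=M1/2=17/14, d=(M2−M1)/(6·2)=-5/84, b=Δ1−h1·(2M1+M2)/6=-67/21
seg 2: a=-3, c=M2/2=6/7, d=(M3−M2)/(6·3)=-2/21, b=Δ2−h2·(2M2+M3)/6=20/21
t_q=5/2 → seg 1, τ=3/2; S=-1+-67/21·τ+17/14·τ²+-5/84·τ³=-729/224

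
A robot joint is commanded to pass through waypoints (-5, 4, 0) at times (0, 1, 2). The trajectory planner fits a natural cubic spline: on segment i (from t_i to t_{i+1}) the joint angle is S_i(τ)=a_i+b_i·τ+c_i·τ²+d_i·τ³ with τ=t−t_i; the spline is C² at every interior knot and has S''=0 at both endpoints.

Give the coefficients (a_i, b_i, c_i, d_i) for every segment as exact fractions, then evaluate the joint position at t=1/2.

Δ: Δ0=9, Δ1=-4
row 1: diag=4, rhs=-78; c'=1/4, d'=-39/2
back: M1=-39/2
M: M0=0, M1=-39/2, M2=0
seg 0: a=-5, c=M0/2=0, d=(M1−M0)/(6·1)=-13/4, b=Δ0−h0·(2M0+M1)/6=49/4
seg 1: a=4, c=M1/2=-39/4, d=(M2−M1)/(6·1)=13/4, b=Δ1−h1·(2M1+M2)/6=5/2
t_q=1/2 → seg 0, τ=1/2; S=-5+49/4·τ+0·τ²+-13/4·τ³=23/32

  seg 0: a=-5 b=49/4 c=0 d=-13/4
  seg 1: a=4 b=5/2 c=-39/4 d=13/4
S(1/2) = 23/32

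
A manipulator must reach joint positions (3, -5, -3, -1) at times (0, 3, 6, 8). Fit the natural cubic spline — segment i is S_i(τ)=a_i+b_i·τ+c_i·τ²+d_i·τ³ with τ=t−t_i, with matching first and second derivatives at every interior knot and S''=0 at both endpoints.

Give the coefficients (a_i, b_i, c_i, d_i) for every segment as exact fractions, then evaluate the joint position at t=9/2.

Δ: Δ0=-8/3, Δ1=2/3, Δ2=1
row 1: diag=12, rhs=20; c'=1/4, d'=5/3
row 2: denom=10−3·1/4=37/4; d'=(2−3·5/3)/(37/4)=-12/37
back: M2=-12/37
back: M1=5/3−1/4·-12/37=194/111
M: M0=0, M1=194/111, M2=-12/37, M3=0
seg 0: a=3, c=M0/2=0, d=(M1−M0)/(6·3)=97/999, b=Δ0−h0·(2M0+M1)/6=-131/37
seg 1: a=-5, c=M1/2=97/111, d=(M2−M1)/(6·3)=-115/999, b=Δ1−h1·(2M1+M2)/6=-34/37
seg 2: a=-3, c=M2/2=-6/37, d=(M3−M2)/(6·2)=1/37, b=Δ2−h2·(2M2+M3)/6=45/37
t_q=9/2 → seg 1, τ=3/2; S=-5+-34/37·τ+97/111·τ²+-115/999·τ³=-1421/296

  seg 0: a=3 b=-131/37 c=0 d=97/999
  seg 1: a=-5 b=-34/37 c=97/111 d=-115/999
  seg 2: a=-3 b=45/37 c=-6/37 d=1/37
S(9/2) = -1421/296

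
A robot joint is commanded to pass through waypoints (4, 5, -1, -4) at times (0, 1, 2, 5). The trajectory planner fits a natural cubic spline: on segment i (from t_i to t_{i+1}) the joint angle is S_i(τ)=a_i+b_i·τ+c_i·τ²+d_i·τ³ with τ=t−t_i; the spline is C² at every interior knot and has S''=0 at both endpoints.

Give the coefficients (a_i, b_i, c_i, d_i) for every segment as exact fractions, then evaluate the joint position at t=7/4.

Δ: Δ0=1, Δ1=-6, Δ2=-1
row 1: diag=4, rhs=-42; c'=1/4, d'=-21/2
row 2: denom=8−1·1/4=31/4; d'=(30−1·-21/2)/(31/4)=162/31
back: M2=162/31
back: M1=-21/2−1/4·162/31=-366/31
M: M0=0, M1=-366/31, M2=162/31, M3=0
seg 0: a=4, c=M0/2=0, d=(M1−M0)/(6·1)=-61/31, b=Δ0−h0·(2M0+M1)/6=92/31
seg 1: a=5, c=M1/2=-183/31, d=(M2−M1)/(6·1)=88/31, b=Δ1−h1·(2M1+M2)/6=-91/31
seg 2: a=-1, c=M2/2=81/31, d=(M3−M2)/(6·3)=-9/31, b=Δ2−h2·(2M2+M3)/6=-193/31
t_q=7/4 → seg 1, τ=3/4; S=5+-91/31·τ+-183/31·τ²+88/31·τ³=335/496

  seg 0: a=4 b=92/31 c=0 d=-61/31
  seg 1: a=5 b=-91/31 c=-183/31 d=88/31
  seg 2: a=-1 b=-193/31 c=81/31 d=-9/31
S(7/4) = 335/496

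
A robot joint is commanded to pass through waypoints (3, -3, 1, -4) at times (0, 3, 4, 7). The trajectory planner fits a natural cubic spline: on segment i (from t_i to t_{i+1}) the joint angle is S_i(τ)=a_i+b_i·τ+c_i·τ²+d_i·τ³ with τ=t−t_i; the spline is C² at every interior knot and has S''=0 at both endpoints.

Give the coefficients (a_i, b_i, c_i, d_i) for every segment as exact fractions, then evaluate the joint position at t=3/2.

Δ: Δ0=-2, Δ1=4, Δ2=-5/3
row 1: diag=8, rhs=36; c'=1/8, d'=9/2
row 2: denom=8−1·1/8=63/8; d'=(-34−1·9/2)/(63/8)=-44/9
back: M2=-44/9
back: M1=9/2−1/8·-44/9=46/9
M: M0=0, M1=46/9, M2=-44/9, M3=0
seg 0: a=3, c=M0/2=0, d=(M1−M0)/(6·3)=23/81, b=Δ0−h0·(2M0+M1)/6=-41/9
seg 1: a=-3, c=M1/2=23/9, d=(M2−M1)/(6·1)=-5/3, b=Δ1−h1·(2M1+M2)/6=28/9
seg 2: a=1, c=M2/2=-22/9, d=(M3−M2)/(6·3)=22/81, b=Δ2−h2·(2M2+M3)/6=29/9
t_q=3/2 → seg 0, τ=3/2; S=3+-41/9·τ+0·τ²+23/81·τ³=-23/8

  seg 0: a=3 b=-41/9 c=0 d=23/81
  seg 1: a=-3 b=28/9 c=23/9 d=-5/3
  seg 2: a=1 b=29/9 c=-22/9 d=22/81
S(3/2) = -23/8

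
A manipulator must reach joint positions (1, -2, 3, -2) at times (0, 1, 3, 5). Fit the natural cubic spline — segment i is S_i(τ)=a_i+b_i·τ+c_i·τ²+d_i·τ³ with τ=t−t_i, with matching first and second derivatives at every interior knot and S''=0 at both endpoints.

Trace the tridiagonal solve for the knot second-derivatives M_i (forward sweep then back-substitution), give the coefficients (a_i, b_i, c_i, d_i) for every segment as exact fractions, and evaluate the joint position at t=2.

  seg 0: a=1 b=-93/22 c=0 d=27/22
  seg 1: a=-2 b=-6/11 c=81/22 d=-95/88
  seg 2: a=3 b=27/22 c=-123/44 d=41/88
S(2) = 5/88

Δ: Δ0=-3, Δ1=5/2, Δ2=-5/2
row 1: diag=6, rhs=33; c'=1/3, d'=11/2
row 2: denom=8−2·1/3=22/3; d'=(-30−2·11/2)/(22/3)=-123/22
back: M2=-123/22
back: M1=11/2−1/3·-123/22=81/11
M: M0=0, M1=81/11, M2=-123/22, M3=0
seg 0: a=1, c=M0/2=0, d=(M1−M0)/(6·1)=27/22, b=Δ0−h0·(2M0+M1)/6=-93/22
seg 1: a=-2, c=M1/2=81/22, d=(M2−M1)/(6·2)=-95/88, b=Δ1−h1·(2M1+M2)/6=-6/11
seg 2: a=3, c=M2/2=-123/44, d=(M3−M2)/(6·2)=41/88, b=Δ2−h2·(2M2+M3)/6=27/22
t_q=2 → seg 1, τ=1; S=-2+-6/11·τ+81/22·τ²+-95/88·τ³=5/88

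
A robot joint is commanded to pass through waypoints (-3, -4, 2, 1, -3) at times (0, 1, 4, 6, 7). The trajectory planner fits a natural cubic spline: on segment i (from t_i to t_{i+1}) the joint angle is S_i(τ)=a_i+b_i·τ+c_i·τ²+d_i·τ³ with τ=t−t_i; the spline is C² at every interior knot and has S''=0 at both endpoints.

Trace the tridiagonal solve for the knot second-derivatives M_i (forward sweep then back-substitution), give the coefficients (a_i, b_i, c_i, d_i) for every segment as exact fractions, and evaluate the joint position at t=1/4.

Δ: Δ0=-1, Δ1=2, Δ2=-1/2, Δ3=-4
row 1: diag=8, rhs=18; c'=3/8, d'=9/4
row 2: denom=10−3·3/8=71/8; d'=(-15−3·9/4)/(71/8)=-174/71
row 3: denom=6−2·16/71=394/71; d'=(-21−2·-174/71)/(394/71)=-1143/394
back: M3=-1143/394
back: M2=-174/71−16/71·-1143/394=-354/197
back: M1=9/4−3/8·-354/197=576/197
M: M0=0, M1=576/197, M2=-354/197, M3=-1143/394, M4=0
seg 0: a=-3, c=M0/2=0, d=(M1−M0)/(6·1)=96/197, b=Δ0−h0·(2M0+M1)/6=-293/197
seg 1: a=-4, c=M1/2=288/197, d=(M2−M1)/(6·3)=-155/591, b=Δ1−h1·(2M1+M2)/6=-5/197
seg 2: a=2, c=M2/2=-177/197, d=(M3−M2)/(6·2)=-145/1576, b=Δ2−h2·(2M2+M3)/6=328/197
seg 3: a=1, c=M3/2=-1143/788, d=(M4−M3)/(6·1)=381/788, b=Δ3−h3·(2M3+M4)/6=-1195/394
t_q=1/4 → seg 0, τ=1/4; S=-3+-293/197·τ+0·τ²+96/197·τ³=-2651/788

  seg 0: a=-3 b=-293/197 c=0 d=96/197
  seg 1: a=-4 b=-5/197 c=288/197 d=-155/591
  seg 2: a=2 b=328/197 c=-177/197 d=-145/1576
  seg 3: a=1 b=-1195/394 c=-1143/788 d=381/788
S(1/4) = -2651/788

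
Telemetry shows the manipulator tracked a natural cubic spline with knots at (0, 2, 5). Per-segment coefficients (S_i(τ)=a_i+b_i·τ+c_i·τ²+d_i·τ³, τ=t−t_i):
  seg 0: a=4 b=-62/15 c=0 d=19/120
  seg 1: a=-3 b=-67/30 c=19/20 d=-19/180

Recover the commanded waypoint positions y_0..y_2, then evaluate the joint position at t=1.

y_0=4 y_1=-3 y_2=-4
S(1) = 1/40

y_0 = S_0(0) = a_0 = 4
y_1 = S_1(0) = a_1 = -3
y_2 = S_1(3) = -4
t_q=1 is in segment 0 (τ=1); S_0(τ)=1/40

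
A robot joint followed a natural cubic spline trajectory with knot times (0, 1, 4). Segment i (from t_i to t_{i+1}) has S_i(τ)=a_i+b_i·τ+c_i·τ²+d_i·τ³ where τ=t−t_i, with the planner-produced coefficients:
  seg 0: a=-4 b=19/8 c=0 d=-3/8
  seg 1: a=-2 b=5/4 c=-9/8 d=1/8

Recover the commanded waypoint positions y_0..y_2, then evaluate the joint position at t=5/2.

y_0 = S_0(0) = a_0 = -4
y_1 = S_1(0) = a_1 = -2
y_2 = S_1(3) = -5
t_q=5/2 is in segment 1 (τ=3/2); S_1(τ)=-143/64

y_0=-4 y_1=-2 y_2=-5
S(5/2) = -143/64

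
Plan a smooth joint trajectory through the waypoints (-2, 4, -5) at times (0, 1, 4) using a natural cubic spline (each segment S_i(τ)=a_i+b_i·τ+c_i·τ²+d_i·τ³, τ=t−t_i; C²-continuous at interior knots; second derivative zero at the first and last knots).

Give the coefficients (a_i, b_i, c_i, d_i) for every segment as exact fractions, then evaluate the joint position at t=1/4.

Δ: Δ0=6, Δ1=-3
row 1: diag=8, rhs=-54; c'=3/8, d'=-27/4
back: M1=-27/4
M: M0=0, M1=-27/4, M2=0
seg 0: a=-2, c=M0/2=0, d=(M1−M0)/(6·1)=-9/8, b=Δ0−h0·(2M0+M1)/6=57/8
seg 1: a=4, c=M1/2=-27/8, d=(M2−M1)/(6·3)=3/8, b=Δ1−h1·(2M1+M2)/6=15/4
t_q=1/4 → seg 0, τ=1/4; S=-2+57/8·τ+0·τ²+-9/8·τ³=-121/512

  seg 0: a=-2 b=57/8 c=0 d=-9/8
  seg 1: a=4 b=15/4 c=-27/8 d=3/8
S(1/4) = -121/512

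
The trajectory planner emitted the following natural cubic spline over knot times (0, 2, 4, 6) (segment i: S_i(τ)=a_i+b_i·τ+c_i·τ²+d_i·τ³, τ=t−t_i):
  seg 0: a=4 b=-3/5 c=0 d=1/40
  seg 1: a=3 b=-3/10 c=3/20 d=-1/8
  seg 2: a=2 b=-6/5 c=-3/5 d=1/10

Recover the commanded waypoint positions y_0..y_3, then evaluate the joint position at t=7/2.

y_0=4 y_1=3 y_2=2 y_3=-2
S(7/2) = 789/320

y_0 = S_0(0) = a_0 = 4
y_1 = S_1(0) = a_1 = 3
y_2 = S_2(0) = a_2 = 2
y_3 = S_2(2) = -2
t_q=7/2 is in segment 1 (τ=3/2); S_1(τ)=789/320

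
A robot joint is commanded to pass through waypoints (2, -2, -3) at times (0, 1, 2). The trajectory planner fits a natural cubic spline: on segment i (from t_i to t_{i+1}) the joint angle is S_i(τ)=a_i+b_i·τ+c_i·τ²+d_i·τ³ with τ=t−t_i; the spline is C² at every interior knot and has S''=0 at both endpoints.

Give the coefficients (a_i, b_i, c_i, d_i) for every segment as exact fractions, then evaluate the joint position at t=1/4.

Δ: Δ0=-4, Δ1=-1
row 1: diag=4, rhs=18; c'=1/4, d'=9/2
back: M1=9/2
M: M0=0, M1=9/2, M2=0
seg 0: a=2, c=M0/2=0, d=(M1−M0)/(6·1)=3/4, b=Δ0−h0·(2M0+M1)/6=-19/4
seg 1: a=-2, c=M1/2=9/4, d=(M2−M1)/(6·1)=-3/4, b=Δ1−h1·(2M1+M2)/6=-5/2
t_q=1/4 → seg 0, τ=1/4; S=2+-19/4·τ+0·τ²+3/4·τ³=211/256

  seg 0: a=2 b=-19/4 c=0 d=3/4
  seg 1: a=-2 b=-5/2 c=9/4 d=-3/4
S(1/4) = 211/256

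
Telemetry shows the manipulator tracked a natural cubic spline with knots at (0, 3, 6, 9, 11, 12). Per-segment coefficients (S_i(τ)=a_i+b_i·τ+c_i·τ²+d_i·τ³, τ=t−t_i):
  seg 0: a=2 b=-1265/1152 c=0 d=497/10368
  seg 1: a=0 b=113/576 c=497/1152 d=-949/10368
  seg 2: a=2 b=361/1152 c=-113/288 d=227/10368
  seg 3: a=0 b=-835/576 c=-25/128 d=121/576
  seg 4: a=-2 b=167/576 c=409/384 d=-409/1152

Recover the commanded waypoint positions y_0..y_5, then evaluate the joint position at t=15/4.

y_0 = S_0(0) = a_0 = 2
y_1 = S_1(0) = a_1 = 0
y_2 = S_2(0) = a_2 = 2
y_3 = S_3(0) = a_3 = 0
y_4 = S_4(0) = a_4 = -2
y_5 = S_4(1) = -1
t_q=15/4 is in segment 1 (τ=3/4); S_1(τ)=2877/8192

y_0=2 y_1=0 y_2=2 y_3=0 y_4=-2 y_5=-1
S(15/4) = 2877/8192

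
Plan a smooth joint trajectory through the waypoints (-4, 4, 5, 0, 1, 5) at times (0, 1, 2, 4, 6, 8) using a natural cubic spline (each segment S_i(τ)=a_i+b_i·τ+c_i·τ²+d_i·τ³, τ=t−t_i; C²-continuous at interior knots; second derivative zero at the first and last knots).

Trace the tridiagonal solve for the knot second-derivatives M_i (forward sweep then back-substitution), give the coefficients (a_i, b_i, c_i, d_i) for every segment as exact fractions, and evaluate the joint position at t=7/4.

Δ: Δ0=8, Δ1=1, Δ2=-5/2, Δ3=1/2, Δ4=2
row 1: diag=4, rhs=-42; c'=1/4, d'=-21/2
row 2: denom=6−1·1/4=23/4; d'=(-21−1·-21/2)/(23/4)=-42/23
row 3: denom=8−2·8/23=168/23; d'=(18−2·-42/23)/(168/23)=83/28
row 4: denom=8−2·23/84=313/42; d'=(9−2·83/28)/(313/42)=129/313
back: M4=129/313
back: M3=83/28−23/84·129/313=1785/626
back: M2=-42/23−8/23·1785/626=-882/313
back: M1=-21/2−1/4·-882/313=-3066/313
M: M0=0, M1=-3066/313, M2=-882/313, M3=1785/626, M4=129/313, M5=0
seg 0: a=-4, c=M0/2=0, d=(M1−M0)/(6·1)=-511/313, b=Δ0−h0·(2M0+M1)/6=3015/313
seg 1: a=4, c=M1/2=-1533/313, d=(M2−M1)/(6·1)=364/313, b=Δ1−h1·(2M1+M2)/6=1482/313
seg 2: a=5, c=M2/2=-441/313, d=(M3−M2)/(6·2)=1183/2504, b=Δ2−h2·(2M2+M3)/6=-492/313
seg 3: a=0, c=M3/2=1785/1252, d=(M4−M3)/(6·2)=-509/2504, b=Δ3−h3·(2M3+M4)/6=-963/626
seg 4: a=1, c=M4/2=129/626, d=(M5−M4)/(6·2)=-43/1252, b=Δ4−h4·(2M4+M5)/6=540/313
t_q=7/4 → seg 1, τ=3/4; S=4+1482/313·τ+-1533/313·τ²+364/313·τ³=6619/1252

  seg 0: a=-4 b=3015/313 c=0 d=-511/313
  seg 1: a=4 b=1482/313 c=-1533/313 d=364/313
  seg 2: a=5 b=-492/313 c=-441/313 d=1183/2504
  seg 3: a=0 b=-963/626 c=1785/1252 d=-509/2504
  seg 4: a=1 b=540/313 c=129/626 d=-43/1252
S(7/4) = 6619/1252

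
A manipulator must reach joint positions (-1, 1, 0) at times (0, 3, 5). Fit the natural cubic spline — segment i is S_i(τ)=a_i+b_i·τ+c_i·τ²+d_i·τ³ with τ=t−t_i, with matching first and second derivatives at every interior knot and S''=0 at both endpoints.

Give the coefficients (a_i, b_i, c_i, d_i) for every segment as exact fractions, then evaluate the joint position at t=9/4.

Δ: Δ0=2/3, Δ1=-1/2
row 1: diag=10, rhs=-7; c'=1/5, d'=-7/10
back: M1=-7/10
M: M0=0, M1=-7/10, M2=0
seg 0: a=-1, c=M0/2=0, d=(M1−M0)/(6·3)=-7/180, b=Δ0−h0·(2M0+M1)/6=61/60
seg 1: a=1, c=M1/2=-7/20, d=(M2−M1)/(6·2)=7/120, b=Δ1−h1·(2M1+M2)/6=-1/30
t_q=9/4 → seg 0, τ=9/4; S=-1+61/60·τ+0·τ²+-7/180·τ³=1081/1280

  seg 0: a=-1 b=61/60 c=0 d=-7/180
  seg 1: a=1 b=-1/30 c=-7/20 d=7/120
S(9/4) = 1081/1280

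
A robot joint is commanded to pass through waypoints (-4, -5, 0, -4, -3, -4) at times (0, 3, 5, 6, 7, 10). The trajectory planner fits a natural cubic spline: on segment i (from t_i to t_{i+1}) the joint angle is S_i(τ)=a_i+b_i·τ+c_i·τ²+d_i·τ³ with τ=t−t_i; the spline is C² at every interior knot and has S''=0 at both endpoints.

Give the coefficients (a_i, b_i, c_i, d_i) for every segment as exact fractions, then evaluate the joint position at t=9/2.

  seg 0: a=-4 b=-587/276 c=0 d=55/276
  seg 1: a=-5 b=449/138 c=165/92 d=-599/552
  seg 2: a=0 b=-179/69 c=-217/46 d=457/138
  seg 3: a=-4 b=-289/138 c=120/23 d=-293/138
  seg 4: a=-3 b=136/69 c=-53/46 d=53/414
S(9/2) = 373/1472

Δ: Δ0=-1/3, Δ1=5/2, Δ2=-4, Δ3=1, Δ4=-1/3
row 1: diag=10, rhs=17; c'=1/5, d'=17/10
row 2: denom=6−2·1/5=28/5; d'=(-39−2·17/10)/(28/5)=-53/7
row 3: denom=4−1·5/28=107/28; d'=(30−1·-53/7)/(107/28)=1052/107
row 4: denom=8−1·28/107=828/107; d'=(-8−1·1052/107)/(828/107)=-53/23
back: M4=-53/23
back: M3=1052/107−28/107·-53/23=240/23
back: M2=-53/7−5/28·240/23=-217/23
back: M1=17/10−1/5·-217/23=165/46
M: M0=0, M1=165/46, M2=-217/23, M3=240/23, M4=-53/23, M5=0
seg 0: a=-4, c=M0/2=0, d=(M1−M0)/(6·3)=55/276, b=Δ0−h0·(2M0+M1)/6=-587/276
seg 1: a=-5, c=M1/2=165/92, d=(M2−M1)/(6·2)=-599/552, b=Δ1−h1·(2M1+M2)/6=449/138
seg 2: a=0, c=M2/2=-217/46, d=(M3−M2)/(6·1)=457/138, b=Δ2−h2·(2M2+M3)/6=-179/69
seg 3: a=-4, c=M3/2=120/23, d=(M4−M3)/(6·1)=-293/138, b=Δ3−h3·(2M3+M4)/6=-289/138
seg 4: a=-3, c=M4/2=-53/46, d=(M5−M4)/(6·3)=53/414, b=Δ4−h4·(2M4+M5)/6=136/69
t_q=9/2 → seg 1, τ=3/2; S=-5+449/138·τ+165/92·τ²+-599/552·τ³=373/1472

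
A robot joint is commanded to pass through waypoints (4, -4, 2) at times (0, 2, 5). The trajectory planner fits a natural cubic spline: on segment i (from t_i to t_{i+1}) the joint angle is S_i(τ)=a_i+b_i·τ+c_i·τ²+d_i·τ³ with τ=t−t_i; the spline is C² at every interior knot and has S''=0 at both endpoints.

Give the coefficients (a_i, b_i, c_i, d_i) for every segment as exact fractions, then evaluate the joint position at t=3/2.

  seg 0: a=4 b=-26/5 c=0 d=3/10
  seg 1: a=-4 b=-8/5 c=9/5 d=-1/5
S(3/2) = -223/80

Δ: Δ0=-4, Δ1=2
row 1: diag=10, rhs=36; c'=3/10, d'=18/5
back: M1=18/5
M: M0=0, M1=18/5, M2=0
seg 0: a=4, c=M0/2=0, d=(M1−M0)/(6·2)=3/10, b=Δ0−h0·(2M0+M1)/6=-26/5
seg 1: a=-4, c=M1/2=9/5, d=(M2−M1)/(6·3)=-1/5, b=Δ1−h1·(2M1+M2)/6=-8/5
t_q=3/2 → seg 0, τ=3/2; S=4+-26/5·τ+0·τ²+3/10·τ³=-223/80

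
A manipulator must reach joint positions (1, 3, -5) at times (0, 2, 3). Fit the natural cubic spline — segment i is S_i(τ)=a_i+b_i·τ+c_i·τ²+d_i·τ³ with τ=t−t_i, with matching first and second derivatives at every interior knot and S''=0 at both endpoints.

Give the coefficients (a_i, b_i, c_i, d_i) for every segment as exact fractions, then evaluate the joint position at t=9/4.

Δ: Δ0=1, Δ1=-8
row 1: diag=6, rhs=-54; c'=1/6, d'=-9
back: M1=-9
M: M0=0, M1=-9, M2=0
seg 0: a=1, c=M0/2=0, d=(M1−M0)/(6·2)=-3/4, b=Δ0−h0·(2M0+M1)/6=4
seg 1: a=3, c=M1/2=-9/2, d=(M2−M1)/(6·1)=3/2, b=Δ1−h1·(2M1+M2)/6=-5
t_q=9/4 → seg 1, τ=1/4; S=3+-5·τ+-9/2·τ²+3/2·τ³=191/128

  seg 0: a=1 b=4 c=0 d=-3/4
  seg 1: a=3 b=-5 c=-9/2 d=3/2
S(9/4) = 191/128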